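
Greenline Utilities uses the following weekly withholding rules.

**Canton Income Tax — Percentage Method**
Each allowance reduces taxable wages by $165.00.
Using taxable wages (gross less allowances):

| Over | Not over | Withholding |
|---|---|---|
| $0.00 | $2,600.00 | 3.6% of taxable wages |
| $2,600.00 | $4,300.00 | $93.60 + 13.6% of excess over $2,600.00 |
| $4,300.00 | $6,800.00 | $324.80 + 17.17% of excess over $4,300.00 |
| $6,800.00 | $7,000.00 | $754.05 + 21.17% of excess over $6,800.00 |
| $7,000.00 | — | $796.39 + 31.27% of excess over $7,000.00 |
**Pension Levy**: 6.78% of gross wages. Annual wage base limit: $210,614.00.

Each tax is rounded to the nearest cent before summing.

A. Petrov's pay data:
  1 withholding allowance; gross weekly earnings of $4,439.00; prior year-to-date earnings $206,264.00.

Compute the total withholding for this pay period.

Canton Income Tax: taxable = $4,439.00 − 1×$165.00 = $4,274.00
  $93.60 + 13.6% × ($4,274.00 − $2,600.00) = $93.60 + 13.6% × $1,674.00 = $321.26
Pension Levy: cap $210,614.00 − YTD $206,264.00 = $4,350.00 subject; 6.78% × $4,350.00 = $294.93
Total: $321.26 + $294.93 = $616.19

$616.19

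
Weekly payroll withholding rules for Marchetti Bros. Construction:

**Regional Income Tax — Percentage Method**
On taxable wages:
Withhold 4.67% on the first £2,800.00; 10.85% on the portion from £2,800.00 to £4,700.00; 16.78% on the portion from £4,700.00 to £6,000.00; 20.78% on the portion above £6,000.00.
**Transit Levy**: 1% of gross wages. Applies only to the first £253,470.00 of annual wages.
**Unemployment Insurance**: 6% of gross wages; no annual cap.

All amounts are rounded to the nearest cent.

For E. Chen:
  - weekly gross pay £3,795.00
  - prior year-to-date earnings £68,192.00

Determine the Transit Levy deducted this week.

Transit Levy: 1% × £3,795.00 = £37.95

£37.95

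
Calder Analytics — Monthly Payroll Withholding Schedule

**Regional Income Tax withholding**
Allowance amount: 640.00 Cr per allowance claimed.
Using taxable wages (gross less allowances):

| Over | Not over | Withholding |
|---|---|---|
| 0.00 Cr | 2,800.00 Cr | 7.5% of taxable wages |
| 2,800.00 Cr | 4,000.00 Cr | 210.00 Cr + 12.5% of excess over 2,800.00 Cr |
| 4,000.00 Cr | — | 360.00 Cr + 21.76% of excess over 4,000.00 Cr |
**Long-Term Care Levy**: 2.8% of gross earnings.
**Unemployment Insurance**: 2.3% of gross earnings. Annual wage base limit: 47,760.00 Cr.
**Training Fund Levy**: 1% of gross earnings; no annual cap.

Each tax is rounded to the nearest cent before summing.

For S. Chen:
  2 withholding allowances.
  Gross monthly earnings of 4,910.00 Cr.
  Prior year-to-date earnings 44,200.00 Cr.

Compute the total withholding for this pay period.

582.21 Cr

Regional Income Tax: taxable = 4,910.00 Cr − 2×640.00 Cr = 3,630.00 Cr
  210.00 Cr + 12.5% × (3,630.00 Cr − 2,800.00 Cr) = 210.00 Cr + 12.5% × 830.00 Cr = 313.75 Cr
Long-Term Care Levy: 2.8% × 4,910.00 Cr = 137.48 Cr
Unemployment Insurance: cap 47,760.00 Cr − YTD 44,200.00 Cr = 3,560.00 Cr subject; 2.3% × 3,560.00 Cr = 81.88 Cr
Training Fund Levy: 1% × 4,910.00 Cr = 49.10 Cr
Total: 313.75 Cr + 137.48 Cr + 81.88 Cr + 49.10 Cr = 582.21 Cr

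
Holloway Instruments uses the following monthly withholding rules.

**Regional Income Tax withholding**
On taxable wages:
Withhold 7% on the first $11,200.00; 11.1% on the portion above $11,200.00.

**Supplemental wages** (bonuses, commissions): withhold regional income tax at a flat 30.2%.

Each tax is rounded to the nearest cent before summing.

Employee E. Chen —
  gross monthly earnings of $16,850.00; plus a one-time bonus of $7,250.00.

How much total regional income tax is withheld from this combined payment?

Regional Income Tax: taxable = $16,850.00
  $784.00 + 11.1% × ($16,850.00 − $11,200.00) = $784.00 + 11.1% × $5,650.00 = $1,411.15
Supplemental (30.2% flat on bonus): 30.2% × $7,250.00 = $2,189.50
Total regional income tax: $1,411.15 + $2,189.50 = $3,600.65

$3,600.65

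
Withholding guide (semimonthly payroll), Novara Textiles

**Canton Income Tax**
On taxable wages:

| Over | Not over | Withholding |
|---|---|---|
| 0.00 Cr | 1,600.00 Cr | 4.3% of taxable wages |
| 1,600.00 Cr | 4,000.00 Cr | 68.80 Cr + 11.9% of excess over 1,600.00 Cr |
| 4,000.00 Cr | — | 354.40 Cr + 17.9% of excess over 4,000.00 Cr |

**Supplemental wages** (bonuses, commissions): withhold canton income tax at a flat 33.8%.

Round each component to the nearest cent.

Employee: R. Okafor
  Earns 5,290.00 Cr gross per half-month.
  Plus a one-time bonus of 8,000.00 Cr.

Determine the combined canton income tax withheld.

3,289.31 Cr

Canton Income Tax: taxable = 5,290.00 Cr
  354.40 Cr + 17.9% × (5,290.00 Cr − 4,000.00 Cr) = 354.40 Cr + 17.9% × 1,290.00 Cr = 585.31 Cr
Supplemental (33.8% flat on bonus): 33.8% × 8,000.00 Cr = 2,704.00 Cr
Total canton income tax: 585.31 Cr + 2,704.00 Cr = 3,289.31 Cr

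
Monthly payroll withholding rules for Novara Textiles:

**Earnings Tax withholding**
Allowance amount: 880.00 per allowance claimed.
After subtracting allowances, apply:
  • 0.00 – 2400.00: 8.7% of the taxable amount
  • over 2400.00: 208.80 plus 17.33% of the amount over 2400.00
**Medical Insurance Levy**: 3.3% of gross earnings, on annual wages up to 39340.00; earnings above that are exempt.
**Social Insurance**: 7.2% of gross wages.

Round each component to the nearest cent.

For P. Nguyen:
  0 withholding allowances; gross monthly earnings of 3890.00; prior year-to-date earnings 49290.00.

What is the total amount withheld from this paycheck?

747.10

Earnings Tax: taxable = 3890.00
  208.80 + 17.33% × (3890.00 − 2400.00) = 208.80 + 17.33% × 1490.00 = 467.02
Medical Insurance Levy: YTD 49290.00 ≥ cap 39340.00 → 0.00
Social Insurance: 7.2% × 3890.00 = 280.08
Total: 467.02 + 0.00 + 280.08 = 747.10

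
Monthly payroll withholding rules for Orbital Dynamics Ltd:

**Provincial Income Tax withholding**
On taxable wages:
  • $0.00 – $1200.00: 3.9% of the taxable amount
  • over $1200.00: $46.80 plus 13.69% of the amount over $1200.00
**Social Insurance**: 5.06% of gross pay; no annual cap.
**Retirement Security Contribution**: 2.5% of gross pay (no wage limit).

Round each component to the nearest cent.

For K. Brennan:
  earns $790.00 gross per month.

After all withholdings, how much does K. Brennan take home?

Provincial Income Tax: taxable = $790.00
  3.9% × $790.00 = $30.81
Social Insurance: 5.06% × $790.00 = $39.97
Retirement Security Contribution: 2.5% × $790.00 = $19.75
Total withheld: $30.81 + $39.97 + $19.75 = $90.53
Net pay: $790.00 − $90.53 = $699.47

$699.47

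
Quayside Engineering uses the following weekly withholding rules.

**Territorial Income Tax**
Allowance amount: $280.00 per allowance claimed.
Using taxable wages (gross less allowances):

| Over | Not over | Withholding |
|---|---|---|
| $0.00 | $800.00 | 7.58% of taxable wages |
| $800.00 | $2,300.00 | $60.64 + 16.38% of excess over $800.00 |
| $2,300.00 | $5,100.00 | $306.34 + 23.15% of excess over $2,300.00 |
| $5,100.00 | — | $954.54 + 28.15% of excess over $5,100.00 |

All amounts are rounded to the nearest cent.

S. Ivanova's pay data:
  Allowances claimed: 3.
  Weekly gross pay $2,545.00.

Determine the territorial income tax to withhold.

Territorial Income Tax: taxable = $2,545.00 − 3×$280.00 = $1,705.00
  $60.64 + 16.38% × ($1,705.00 − $800.00) = $60.64 + 16.38% × $905.00 = $208.88

$208.88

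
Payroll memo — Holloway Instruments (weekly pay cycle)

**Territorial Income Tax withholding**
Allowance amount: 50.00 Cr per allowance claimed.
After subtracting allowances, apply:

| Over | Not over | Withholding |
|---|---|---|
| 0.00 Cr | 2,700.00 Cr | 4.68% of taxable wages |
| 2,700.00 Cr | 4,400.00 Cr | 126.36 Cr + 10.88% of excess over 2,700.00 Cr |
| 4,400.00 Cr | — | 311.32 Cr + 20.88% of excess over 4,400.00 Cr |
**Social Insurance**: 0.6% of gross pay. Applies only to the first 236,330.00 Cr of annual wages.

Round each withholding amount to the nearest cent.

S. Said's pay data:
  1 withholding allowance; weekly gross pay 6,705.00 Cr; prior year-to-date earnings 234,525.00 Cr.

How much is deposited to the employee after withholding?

Territorial Income Tax: taxable = 6,705.00 Cr − 1×50.00 Cr = 6,655.00 Cr
  311.32 Cr + 20.88% × (6,655.00 Cr − 4,400.00 Cr) = 311.32 Cr + 20.88% × 2,255.00 Cr = 782.16 Cr
Social Insurance: cap 236,330.00 Cr − YTD 234,525.00 Cr = 1,805.00 Cr subject; 0.6% × 1,805.00 Cr = 10.83 Cr
Total withheld: 782.16 Cr + 10.83 Cr = 792.99 Cr
Net pay: 6,705.00 Cr − 792.99 Cr = 5,912.01 Cr

5,912.01 Cr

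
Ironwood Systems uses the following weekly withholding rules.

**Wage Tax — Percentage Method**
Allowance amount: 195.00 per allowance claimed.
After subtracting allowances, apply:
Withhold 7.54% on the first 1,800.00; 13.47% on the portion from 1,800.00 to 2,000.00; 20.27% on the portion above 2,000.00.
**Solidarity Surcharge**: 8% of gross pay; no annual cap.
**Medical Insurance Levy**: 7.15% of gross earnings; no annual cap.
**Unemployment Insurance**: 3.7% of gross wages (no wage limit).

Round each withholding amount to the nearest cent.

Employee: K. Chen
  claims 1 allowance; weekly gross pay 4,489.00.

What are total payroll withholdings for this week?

1,473.82

Wage Tax: taxable = 4,489.00 − 1×195.00 = 4,294.00
  162.66 + 20.27% × (4,294.00 − 2,000.00) = 162.66 + 20.27% × 2,294.00 = 627.65
Solidarity Surcharge: 8% × 4,489.00 = 359.12
Medical Insurance Levy: 7.15% × 4,489.00 = 320.96
Unemployment Insurance: 3.7% × 4,489.00 = 166.09
Total: 627.65 + 359.12 + 320.96 + 166.09 = 1,473.82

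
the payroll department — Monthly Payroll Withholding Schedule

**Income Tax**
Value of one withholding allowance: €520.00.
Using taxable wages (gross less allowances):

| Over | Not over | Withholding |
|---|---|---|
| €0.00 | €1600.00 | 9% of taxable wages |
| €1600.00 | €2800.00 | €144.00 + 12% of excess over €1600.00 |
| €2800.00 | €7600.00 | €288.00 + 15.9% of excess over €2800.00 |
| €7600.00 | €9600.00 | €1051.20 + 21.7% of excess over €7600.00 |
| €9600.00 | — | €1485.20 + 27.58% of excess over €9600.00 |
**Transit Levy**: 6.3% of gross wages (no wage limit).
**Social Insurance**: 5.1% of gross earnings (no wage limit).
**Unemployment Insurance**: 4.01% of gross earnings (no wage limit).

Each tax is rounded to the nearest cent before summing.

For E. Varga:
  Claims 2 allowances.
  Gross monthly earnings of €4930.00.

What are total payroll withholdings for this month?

Income Tax: taxable = €4930.00 − 2×€520.00 = €3890.00
  €288.00 + 15.9% × (€3890.00 − €2800.00) = €288.00 + 15.9% × €1090.00 = €461.31
Transit Levy: 6.3% × €4930.00 = €310.59
Social Insurance: 5.1% × €4930.00 = €251.43
Unemployment Insurance: 4.01% × €4930.00 = €197.69
Total: €461.31 + €310.59 + €251.43 + €197.69 = €1221.02

€1221.02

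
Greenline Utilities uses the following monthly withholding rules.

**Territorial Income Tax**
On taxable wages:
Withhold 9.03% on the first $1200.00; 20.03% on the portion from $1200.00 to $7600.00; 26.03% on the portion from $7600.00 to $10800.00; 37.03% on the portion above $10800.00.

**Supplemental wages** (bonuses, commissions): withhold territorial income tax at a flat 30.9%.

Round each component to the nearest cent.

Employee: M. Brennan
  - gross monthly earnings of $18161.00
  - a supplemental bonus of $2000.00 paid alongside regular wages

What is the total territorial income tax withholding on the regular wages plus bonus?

Territorial Income Tax: taxable = $18161.00
  $2223.24 + 37.03% × ($18161.00 − $10800.00) = $2223.24 + 37.03% × $7361.00 = $4949.02
Supplemental (30.9% flat on bonus): 30.9% × $2000.00 = $618.00
Total territorial income tax: $4949.02 + $618.00 = $5567.02

$5567.02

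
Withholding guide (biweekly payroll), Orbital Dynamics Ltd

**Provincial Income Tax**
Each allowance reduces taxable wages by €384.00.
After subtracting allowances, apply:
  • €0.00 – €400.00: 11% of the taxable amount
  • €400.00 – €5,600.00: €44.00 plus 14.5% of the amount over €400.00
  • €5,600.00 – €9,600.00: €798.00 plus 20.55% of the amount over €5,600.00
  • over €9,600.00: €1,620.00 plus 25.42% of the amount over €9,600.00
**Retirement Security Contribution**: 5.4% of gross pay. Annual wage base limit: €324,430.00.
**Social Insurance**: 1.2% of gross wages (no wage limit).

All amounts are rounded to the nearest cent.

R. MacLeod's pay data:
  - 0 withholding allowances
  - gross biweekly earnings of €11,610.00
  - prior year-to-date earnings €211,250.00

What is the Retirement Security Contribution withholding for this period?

Retirement Security Contribution: 5.4% × €11,610.00 = €626.94

€626.94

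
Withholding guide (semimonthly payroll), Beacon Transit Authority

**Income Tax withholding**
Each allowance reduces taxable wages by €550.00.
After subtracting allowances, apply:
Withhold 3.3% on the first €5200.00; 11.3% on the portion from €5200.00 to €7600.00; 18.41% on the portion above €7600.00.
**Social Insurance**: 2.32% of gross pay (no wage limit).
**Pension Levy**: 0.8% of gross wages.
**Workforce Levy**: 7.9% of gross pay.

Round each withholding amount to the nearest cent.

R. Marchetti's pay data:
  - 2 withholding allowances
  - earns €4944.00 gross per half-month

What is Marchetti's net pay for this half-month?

Income Tax: taxable = €4944.00 − 2×€550.00 = €3844.00
  3.3% × €3844.00 = €126.85
Social Insurance: 2.32% × €4944.00 = €114.70
Pension Levy: 0.8% × €4944.00 = €39.55
Workforce Levy: 7.9% × €4944.00 = €390.58
Total withheld: €126.85 + €114.70 + €39.55 + €390.58 = €671.68
Net pay: €4944.00 − €671.68 = €4272.32

€4272.32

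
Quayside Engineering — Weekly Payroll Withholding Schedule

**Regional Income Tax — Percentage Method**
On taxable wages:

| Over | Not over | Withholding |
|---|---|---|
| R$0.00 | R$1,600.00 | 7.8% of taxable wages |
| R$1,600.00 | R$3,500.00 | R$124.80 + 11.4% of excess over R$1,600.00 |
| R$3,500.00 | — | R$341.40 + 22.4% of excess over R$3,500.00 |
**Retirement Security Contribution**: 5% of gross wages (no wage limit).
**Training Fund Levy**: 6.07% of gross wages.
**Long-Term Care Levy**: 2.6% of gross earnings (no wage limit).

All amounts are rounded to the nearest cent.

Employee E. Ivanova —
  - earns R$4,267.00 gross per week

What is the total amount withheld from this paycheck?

Regional Income Tax: taxable = R$4,267.00
  R$341.40 + 22.4% × (R$4,267.00 − R$3,500.00) = R$341.40 + 22.4% × R$767.00 = R$513.21
Retirement Security Contribution: 5% × R$4,267.00 = R$213.35
Training Fund Levy: 6.07% × R$4,267.00 = R$259.01
Long-Term Care Levy: 2.6% × R$4,267.00 = R$110.94
Total: R$513.21 + R$213.35 + R$259.01 + R$110.94 = R$1,096.51

R$1,096.51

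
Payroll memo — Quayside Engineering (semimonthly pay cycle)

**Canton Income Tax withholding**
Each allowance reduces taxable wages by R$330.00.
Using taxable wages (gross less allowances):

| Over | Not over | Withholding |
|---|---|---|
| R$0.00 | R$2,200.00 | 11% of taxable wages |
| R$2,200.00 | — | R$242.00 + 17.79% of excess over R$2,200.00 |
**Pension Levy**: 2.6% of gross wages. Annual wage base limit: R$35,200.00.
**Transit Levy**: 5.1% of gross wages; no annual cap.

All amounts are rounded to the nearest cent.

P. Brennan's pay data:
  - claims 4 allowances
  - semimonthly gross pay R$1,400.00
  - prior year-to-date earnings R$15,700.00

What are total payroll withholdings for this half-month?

Canton Income Tax: taxable = R$1,400.00 − 4×R$330.00 = R$80.00
  11% × R$80.00 = R$8.80
Pension Levy: 2.6% × R$1,400.00 = R$36.40
Transit Levy: 5.1% × R$1,400.00 = R$71.40
Total: R$8.80 + R$36.40 + R$71.40 = R$116.60

R$116.60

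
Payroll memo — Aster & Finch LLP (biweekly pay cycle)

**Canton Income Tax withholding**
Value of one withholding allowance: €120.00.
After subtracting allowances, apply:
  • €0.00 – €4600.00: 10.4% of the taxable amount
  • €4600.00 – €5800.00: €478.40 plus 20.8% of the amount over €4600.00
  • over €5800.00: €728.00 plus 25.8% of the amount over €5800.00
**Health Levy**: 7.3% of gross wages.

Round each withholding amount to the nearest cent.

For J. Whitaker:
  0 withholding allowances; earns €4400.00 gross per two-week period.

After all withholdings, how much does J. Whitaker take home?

€3621.20

Canton Income Tax: taxable = €4400.00
  10.4% × €4400.00 = €457.60
Health Levy: 7.3% × €4400.00 = €321.20
Total withheld: €457.60 + €321.20 = €778.80
Net pay: €4400.00 − €778.80 = €3621.20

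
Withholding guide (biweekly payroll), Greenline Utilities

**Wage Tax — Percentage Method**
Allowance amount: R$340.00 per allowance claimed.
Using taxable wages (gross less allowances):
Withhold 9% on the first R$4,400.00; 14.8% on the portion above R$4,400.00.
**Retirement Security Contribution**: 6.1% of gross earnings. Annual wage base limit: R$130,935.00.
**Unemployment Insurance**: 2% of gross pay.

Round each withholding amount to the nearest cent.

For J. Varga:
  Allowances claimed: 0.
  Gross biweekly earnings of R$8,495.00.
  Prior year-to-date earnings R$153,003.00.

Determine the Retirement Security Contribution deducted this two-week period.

R$0.00

Retirement Security Contribution: YTD R$153,003.00 ≥ cap R$130,935.00 → R$0.00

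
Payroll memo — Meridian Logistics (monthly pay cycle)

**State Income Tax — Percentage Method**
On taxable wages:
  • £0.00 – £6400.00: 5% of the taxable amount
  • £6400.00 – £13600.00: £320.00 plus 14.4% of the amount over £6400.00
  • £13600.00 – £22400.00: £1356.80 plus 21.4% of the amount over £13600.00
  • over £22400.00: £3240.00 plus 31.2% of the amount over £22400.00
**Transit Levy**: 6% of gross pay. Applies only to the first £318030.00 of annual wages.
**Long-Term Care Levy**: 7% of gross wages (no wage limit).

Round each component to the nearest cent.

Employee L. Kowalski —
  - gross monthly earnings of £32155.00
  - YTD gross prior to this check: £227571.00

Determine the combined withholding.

£10463.71

State Income Tax: taxable = £32155.00
  £3240.00 + 31.2% × (£32155.00 − £22400.00) = £3240.00 + 31.2% × £9755.00 = £6283.56
Transit Levy: 6% × £32155.00 = £1929.30
Long-Term Care Levy: 7% × £32155.00 = £2250.85
Total: £6283.56 + £1929.30 + £2250.85 = £10463.71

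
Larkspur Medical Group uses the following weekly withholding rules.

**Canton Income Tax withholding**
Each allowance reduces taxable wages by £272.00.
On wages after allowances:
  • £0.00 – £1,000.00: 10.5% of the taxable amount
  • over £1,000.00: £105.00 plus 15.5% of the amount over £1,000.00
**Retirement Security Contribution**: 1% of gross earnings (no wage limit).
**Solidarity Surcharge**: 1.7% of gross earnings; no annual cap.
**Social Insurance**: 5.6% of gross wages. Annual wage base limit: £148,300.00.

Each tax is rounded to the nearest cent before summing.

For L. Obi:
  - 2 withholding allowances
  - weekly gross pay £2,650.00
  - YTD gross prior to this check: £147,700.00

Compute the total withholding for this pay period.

£381.58

Canton Income Tax: taxable = £2,650.00 − 2×£272.00 = £2,106.00
  £105.00 + 15.5% × (£2,106.00 − £1,000.00) = £105.00 + 15.5% × £1,106.00 = £276.43
Retirement Security Contribution: 1% × £2,650.00 = £26.50
Solidarity Surcharge: 1.7% × £2,650.00 = £45.05
Social Insurance: cap £148,300.00 − YTD £147,700.00 = £600.00 subject; 5.6% × £600.00 = £33.60
Total: £276.43 + £26.50 + £45.05 + £33.60 = £381.58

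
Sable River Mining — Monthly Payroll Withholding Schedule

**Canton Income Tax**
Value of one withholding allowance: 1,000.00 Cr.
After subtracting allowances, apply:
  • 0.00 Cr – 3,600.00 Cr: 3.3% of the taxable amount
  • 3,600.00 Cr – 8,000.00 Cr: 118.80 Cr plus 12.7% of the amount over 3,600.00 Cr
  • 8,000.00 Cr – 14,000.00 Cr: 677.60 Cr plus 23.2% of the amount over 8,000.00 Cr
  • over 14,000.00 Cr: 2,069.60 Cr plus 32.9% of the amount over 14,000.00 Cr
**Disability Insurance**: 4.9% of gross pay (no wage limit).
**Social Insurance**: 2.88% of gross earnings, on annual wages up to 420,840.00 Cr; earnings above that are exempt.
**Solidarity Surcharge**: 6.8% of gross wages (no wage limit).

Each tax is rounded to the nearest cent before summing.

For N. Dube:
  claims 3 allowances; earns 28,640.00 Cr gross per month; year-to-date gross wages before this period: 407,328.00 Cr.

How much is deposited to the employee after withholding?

19,000.81 Cr

Canton Income Tax: taxable = 28,640.00 Cr − 3×1,000.00 Cr = 25,640.00 Cr
  2,069.60 Cr + 32.9% × (25,640.00 Cr − 14,000.00 Cr) = 2,069.60 Cr + 32.9% × 11,640.00 Cr = 5,899.16 Cr
Disability Insurance: 4.9% × 28,640.00 Cr = 1,403.36 Cr
Social Insurance: cap 420,840.00 Cr − YTD 407,328.00 Cr = 13,512.00 Cr subject; 2.88% × 13,512.00 Cr = 389.15 Cr
Solidarity Surcharge: 6.8% × 28,640.00 Cr = 1,947.52 Cr
Total withheld: 5,899.16 Cr + 1,403.36 Cr + 389.15 Cr + 1,947.52 Cr = 9,639.19 Cr
Net pay: 28,640.00 Cr − 9,639.19 Cr = 19,000.81 Cr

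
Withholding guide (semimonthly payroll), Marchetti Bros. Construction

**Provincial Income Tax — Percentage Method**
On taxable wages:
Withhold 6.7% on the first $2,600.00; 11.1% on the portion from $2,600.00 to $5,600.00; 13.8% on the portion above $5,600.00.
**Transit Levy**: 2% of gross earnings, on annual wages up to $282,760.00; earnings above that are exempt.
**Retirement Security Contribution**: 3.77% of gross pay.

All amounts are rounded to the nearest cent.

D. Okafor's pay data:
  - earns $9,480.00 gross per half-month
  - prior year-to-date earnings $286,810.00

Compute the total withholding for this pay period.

Provincial Income Tax: taxable = $9,480.00
  $507.20 + 13.8% × ($9,480.00 − $5,600.00) = $507.20 + 13.8% × $3,880.00 = $1,042.64
Transit Levy: YTD $286,810.00 ≥ cap $282,760.00 → $0.00
Retirement Security Contribution: 3.77% × $9,480.00 = $357.40
Total: $1,042.64 + $0.00 + $357.40 = $1,400.04

$1,400.04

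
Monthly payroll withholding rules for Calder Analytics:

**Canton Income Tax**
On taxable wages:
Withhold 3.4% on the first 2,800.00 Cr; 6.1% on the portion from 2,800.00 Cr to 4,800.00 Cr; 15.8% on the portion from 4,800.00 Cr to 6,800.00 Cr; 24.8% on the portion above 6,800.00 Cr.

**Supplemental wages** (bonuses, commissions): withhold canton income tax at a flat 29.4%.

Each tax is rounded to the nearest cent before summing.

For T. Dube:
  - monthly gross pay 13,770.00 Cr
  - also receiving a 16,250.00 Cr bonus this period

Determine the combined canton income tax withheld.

Canton Income Tax: taxable = 13,770.00 Cr
  533.20 Cr + 24.8% × (13,770.00 Cr − 6,800.00 Cr) = 533.20 Cr + 24.8% × 6,970.00 Cr = 2,261.76 Cr
Supplemental (29.4% flat on bonus): 29.4% × 16,250.00 Cr = 4,777.50 Cr
Total canton income tax: 2,261.76 Cr + 4,777.50 Cr = 7,039.26 Cr

7,039.26 Cr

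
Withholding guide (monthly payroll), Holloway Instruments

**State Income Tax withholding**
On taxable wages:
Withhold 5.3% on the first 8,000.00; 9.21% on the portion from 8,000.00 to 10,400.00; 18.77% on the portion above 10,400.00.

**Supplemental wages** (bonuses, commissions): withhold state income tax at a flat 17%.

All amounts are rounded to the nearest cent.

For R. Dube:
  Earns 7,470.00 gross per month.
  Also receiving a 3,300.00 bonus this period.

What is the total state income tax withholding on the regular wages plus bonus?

956.91

State Income Tax: taxable = 7,470.00
  5.3% × 7,470.00 = 395.91
Supplemental (17% flat on bonus): 17% × 3,300.00 = 561.00
Total state income tax: 395.91 + 561.00 = 956.91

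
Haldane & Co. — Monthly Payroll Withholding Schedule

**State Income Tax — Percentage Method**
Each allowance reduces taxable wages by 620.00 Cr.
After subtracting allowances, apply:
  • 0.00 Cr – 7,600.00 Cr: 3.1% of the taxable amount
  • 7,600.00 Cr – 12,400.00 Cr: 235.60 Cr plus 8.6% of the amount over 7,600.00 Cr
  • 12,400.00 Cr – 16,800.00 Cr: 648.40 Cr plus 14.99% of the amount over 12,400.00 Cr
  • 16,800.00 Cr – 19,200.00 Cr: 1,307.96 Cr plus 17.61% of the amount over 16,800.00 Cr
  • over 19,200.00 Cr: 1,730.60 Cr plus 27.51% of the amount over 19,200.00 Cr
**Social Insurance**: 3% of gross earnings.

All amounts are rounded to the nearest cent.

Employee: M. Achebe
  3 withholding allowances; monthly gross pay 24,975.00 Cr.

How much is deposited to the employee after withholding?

State Income Tax: taxable = 24,975.00 Cr − 3×620.00 Cr = 23,115.00 Cr
  1,730.60 Cr + 27.51% × (23,115.00 Cr − 19,200.00 Cr) = 1,730.60 Cr + 27.51% × 3,915.00 Cr = 2,807.62 Cr
Social Insurance: 3% × 24,975.00 Cr = 749.25 Cr
Total withheld: 2,807.62 Cr + 749.25 Cr = 3,556.87 Cr
Net pay: 24,975.00 Cr − 3,556.87 Cr = 21,418.13 Cr

21,418.13 Cr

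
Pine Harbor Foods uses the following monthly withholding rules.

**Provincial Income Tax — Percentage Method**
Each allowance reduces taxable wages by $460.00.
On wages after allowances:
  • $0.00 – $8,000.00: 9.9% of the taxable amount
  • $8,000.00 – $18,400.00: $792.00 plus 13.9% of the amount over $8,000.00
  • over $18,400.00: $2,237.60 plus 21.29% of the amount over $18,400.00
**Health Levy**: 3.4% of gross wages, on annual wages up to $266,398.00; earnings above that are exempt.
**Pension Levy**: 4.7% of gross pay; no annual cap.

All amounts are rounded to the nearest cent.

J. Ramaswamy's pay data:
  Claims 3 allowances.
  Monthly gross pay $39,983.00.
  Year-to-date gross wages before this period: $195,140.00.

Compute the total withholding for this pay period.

Provincial Income Tax: taxable = $39,983.00 − 3×$460.00 = $38,603.00
  $2,237.60 + 21.29% × ($38,603.00 − $18,400.00) = $2,237.60 + 21.29% × $20,203.00 = $6,538.82
Health Levy: 3.4% × $39,983.00 = $1,359.42
Pension Levy: 4.7% × $39,983.00 = $1,879.20
Total: $6,538.82 + $1,359.42 + $1,879.20 = $9,777.44

$9,777.44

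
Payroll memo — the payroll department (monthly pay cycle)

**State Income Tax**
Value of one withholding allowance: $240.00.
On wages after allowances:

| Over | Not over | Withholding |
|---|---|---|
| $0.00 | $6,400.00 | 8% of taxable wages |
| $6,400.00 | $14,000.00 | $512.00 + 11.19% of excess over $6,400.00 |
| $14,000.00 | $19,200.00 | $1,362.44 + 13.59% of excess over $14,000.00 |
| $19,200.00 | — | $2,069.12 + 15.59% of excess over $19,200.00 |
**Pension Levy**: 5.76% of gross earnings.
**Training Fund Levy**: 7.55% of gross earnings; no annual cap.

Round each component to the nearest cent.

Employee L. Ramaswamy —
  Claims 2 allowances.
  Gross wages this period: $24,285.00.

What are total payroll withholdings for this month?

State Income Tax: taxable = $24,285.00 − 2×$240.00 = $23,805.00
  $2,069.12 + 15.59% × ($23,805.00 − $19,200.00) = $2,069.12 + 15.59% × $4,605.00 = $2,787.04
Pension Levy: 5.76% × $24,285.00 = $1,398.82
Training Fund Levy: 7.55% × $24,285.00 = $1,833.52
Total: $2,787.04 + $1,398.82 + $1,833.52 = $6,019.38

$6,019.38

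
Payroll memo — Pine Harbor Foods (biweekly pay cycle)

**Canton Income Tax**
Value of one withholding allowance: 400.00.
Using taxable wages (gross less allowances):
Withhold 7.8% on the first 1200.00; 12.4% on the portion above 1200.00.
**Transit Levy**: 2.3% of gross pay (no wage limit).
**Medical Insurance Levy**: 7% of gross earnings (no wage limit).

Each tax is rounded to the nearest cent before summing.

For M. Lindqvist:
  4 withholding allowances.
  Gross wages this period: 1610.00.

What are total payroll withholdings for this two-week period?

Canton Income Tax: taxable = 1610.00 − 4×400.00 = 10.00
  7.8% × 10.00 = 0.78
Transit Levy: 2.3% × 1610.00 = 37.03
Medical Insurance Levy: 7% × 1610.00 = 112.70
Total: 0.78 + 37.03 + 112.70 = 150.51

150.51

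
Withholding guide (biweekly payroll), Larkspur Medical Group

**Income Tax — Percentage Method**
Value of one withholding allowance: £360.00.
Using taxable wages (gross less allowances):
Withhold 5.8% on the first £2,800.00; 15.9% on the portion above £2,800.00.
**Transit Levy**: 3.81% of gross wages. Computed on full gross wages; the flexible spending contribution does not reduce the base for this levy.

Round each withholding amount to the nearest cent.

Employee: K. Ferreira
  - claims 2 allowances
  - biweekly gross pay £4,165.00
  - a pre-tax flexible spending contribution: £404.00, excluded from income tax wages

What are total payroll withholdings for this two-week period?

Income Tax: taxable = £4,165.00 − £404.00 − 2×£360.00 = £3,041.00
  £162.40 + 15.9% × (£3,041.00 − £2,800.00) = £162.40 + 15.9% × £241.00 = £200.72
Transit Levy: 3.81% × £4,165.00 = £158.69
Total: £200.72 + £158.69 = £359.41

£359.41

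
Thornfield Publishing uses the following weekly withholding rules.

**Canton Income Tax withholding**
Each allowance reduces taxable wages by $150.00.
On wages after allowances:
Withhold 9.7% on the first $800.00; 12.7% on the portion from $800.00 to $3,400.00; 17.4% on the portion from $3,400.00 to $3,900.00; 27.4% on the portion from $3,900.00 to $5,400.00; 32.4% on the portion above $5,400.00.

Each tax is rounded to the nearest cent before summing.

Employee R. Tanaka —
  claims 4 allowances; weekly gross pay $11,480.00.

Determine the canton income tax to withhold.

$2,681.32

Canton Income Tax: taxable = $11,480.00 − 4×$150.00 = $10,880.00
  $905.80 + 32.4% × ($10,880.00 − $5,400.00) = $905.80 + 32.4% × $5,480.00 = $2,681.32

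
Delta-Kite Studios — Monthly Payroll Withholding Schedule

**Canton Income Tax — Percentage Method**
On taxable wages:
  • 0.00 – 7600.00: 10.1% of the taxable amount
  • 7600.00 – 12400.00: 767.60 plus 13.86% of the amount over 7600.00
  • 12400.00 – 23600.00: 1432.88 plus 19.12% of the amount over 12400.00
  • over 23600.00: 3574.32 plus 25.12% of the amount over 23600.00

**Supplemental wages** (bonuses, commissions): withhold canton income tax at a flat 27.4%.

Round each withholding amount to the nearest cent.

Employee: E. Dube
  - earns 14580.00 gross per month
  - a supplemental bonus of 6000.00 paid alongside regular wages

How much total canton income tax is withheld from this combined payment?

3493.70

Canton Income Tax: taxable = 14580.00
  1432.88 + 19.12% × (14580.00 − 12400.00) = 1432.88 + 19.12% × 2180.00 = 1849.70
Supplemental (27.4% flat on bonus): 27.4% × 6000.00 = 1644.00
Total canton income tax: 1849.70 + 1644.00 = 3493.70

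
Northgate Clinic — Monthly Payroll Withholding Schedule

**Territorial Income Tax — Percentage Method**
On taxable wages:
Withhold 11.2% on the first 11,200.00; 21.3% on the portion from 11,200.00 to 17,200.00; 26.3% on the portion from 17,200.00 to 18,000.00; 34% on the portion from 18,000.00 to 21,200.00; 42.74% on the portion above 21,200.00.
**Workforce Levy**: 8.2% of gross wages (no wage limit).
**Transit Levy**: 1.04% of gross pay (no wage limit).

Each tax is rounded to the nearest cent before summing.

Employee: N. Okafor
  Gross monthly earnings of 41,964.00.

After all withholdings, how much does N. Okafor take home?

Territorial Income Tax: taxable = 41,964.00
  3,830.80 + 42.74% × (41,964.00 − 21,200.00) = 3,830.80 + 42.74% × 20,764.00 = 12,705.33
Workforce Levy: 8.2% × 41,964.00 = 3,441.05
Transit Levy: 1.04% × 41,964.00 = 436.43
Total withheld: 12,705.33 + 3,441.05 + 436.43 = 16,582.81
Net pay: 41,964.00 − 16,582.81 = 25,381.19

25,381.19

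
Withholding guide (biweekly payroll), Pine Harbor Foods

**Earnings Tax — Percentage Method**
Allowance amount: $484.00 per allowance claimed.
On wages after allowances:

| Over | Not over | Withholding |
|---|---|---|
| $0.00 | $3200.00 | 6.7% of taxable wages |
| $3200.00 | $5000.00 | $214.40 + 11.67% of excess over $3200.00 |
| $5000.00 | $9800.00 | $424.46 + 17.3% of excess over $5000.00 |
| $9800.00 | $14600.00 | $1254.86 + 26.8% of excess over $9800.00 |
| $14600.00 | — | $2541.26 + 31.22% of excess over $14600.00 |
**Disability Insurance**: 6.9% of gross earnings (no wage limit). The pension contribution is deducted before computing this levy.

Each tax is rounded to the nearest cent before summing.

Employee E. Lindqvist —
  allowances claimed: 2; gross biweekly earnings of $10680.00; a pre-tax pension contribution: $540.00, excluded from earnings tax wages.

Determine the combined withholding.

Earnings Tax: taxable = $10680.00 − $540.00 − 2×$484.00 = $9172.00
  $424.46 + 17.3% × ($9172.00 − $5000.00) = $424.46 + 17.3% × $4172.00 = $1146.22
Disability Insurance: 6.9% × $10140.00 = $699.66
Total: $1146.22 + $699.66 = $1845.88

$1845.88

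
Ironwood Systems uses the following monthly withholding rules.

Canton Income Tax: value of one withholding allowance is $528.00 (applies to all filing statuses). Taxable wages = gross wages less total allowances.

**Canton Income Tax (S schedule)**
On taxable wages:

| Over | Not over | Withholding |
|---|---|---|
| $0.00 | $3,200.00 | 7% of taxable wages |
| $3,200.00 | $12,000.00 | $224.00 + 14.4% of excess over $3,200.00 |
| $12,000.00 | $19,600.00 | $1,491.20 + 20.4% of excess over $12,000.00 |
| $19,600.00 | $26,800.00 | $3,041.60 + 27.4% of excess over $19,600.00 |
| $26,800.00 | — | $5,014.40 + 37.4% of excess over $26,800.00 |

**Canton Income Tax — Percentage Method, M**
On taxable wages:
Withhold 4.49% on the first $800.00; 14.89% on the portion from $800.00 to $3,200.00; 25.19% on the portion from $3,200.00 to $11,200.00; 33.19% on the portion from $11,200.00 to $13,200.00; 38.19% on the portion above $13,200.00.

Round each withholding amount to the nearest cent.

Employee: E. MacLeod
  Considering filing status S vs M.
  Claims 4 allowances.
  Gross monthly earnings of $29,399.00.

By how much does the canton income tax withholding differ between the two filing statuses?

Canton Income Tax (S): taxable = $29,399.00 − 4×$528.00 = $27,287.00
  $5,014.40 + 37.4% × ($27,287.00 − $26,800.00) = $5,014.40 + 37.4% × $487.00 = $5,196.54
Canton Income Tax (M): taxable = $29,399.00 − 4×$528.00 = $27,287.00
  $3,072.28 + 38.19% × ($27,287.00 − $13,200.00) = $3,072.28 + 38.19% × $14,087.00 = $8,452.11
Difference: |$5,196.54 − $8,452.11| = $3,255.57 (higher under M)

$3,255.57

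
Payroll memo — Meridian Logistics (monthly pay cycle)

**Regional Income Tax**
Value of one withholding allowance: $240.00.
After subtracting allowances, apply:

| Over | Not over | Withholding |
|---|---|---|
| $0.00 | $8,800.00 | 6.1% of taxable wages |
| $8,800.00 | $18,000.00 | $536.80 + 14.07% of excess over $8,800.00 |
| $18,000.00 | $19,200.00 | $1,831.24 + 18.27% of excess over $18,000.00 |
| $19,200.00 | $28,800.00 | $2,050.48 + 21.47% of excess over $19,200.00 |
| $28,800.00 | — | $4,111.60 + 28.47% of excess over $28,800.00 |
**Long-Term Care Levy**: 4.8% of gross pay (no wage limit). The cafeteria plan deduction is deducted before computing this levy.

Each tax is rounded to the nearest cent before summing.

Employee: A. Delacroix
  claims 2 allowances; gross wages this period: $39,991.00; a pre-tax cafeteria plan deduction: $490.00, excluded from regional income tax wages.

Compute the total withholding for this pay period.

$8,917.57

Regional Income Tax: taxable = $39,991.00 − $490.00 − 2×$240.00 = $39,021.00
  $4,111.60 + 28.47% × ($39,021.00 − $28,800.00) = $4,111.60 + 28.47% × $10,221.00 = $7,021.52
Long-Term Care Levy: 4.8% × $39,501.00 = $1,896.05
Total: $7,021.52 + $1,896.05 = $8,917.57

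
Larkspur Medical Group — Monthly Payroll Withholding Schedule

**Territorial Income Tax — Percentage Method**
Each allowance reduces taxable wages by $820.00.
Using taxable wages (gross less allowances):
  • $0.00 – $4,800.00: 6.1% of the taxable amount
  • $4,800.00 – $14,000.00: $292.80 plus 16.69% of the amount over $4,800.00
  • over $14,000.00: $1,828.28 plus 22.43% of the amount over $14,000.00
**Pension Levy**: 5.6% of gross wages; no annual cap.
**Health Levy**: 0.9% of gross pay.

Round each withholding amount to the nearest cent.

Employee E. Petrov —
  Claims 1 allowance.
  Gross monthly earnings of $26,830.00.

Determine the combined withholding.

$6,266.07

Territorial Income Tax: taxable = $26,830.00 − 1×$820.00 = $26,010.00
  $1,828.28 + 22.43% × ($26,010.00 − $14,000.00) = $1,828.28 + 22.43% × $12,010.00 = $4,522.12
Pension Levy: 5.6% × $26,830.00 = $1,502.48
Health Levy: 0.9% × $26,830.00 = $241.47
Total: $4,522.12 + $1,502.48 + $241.47 = $6,266.07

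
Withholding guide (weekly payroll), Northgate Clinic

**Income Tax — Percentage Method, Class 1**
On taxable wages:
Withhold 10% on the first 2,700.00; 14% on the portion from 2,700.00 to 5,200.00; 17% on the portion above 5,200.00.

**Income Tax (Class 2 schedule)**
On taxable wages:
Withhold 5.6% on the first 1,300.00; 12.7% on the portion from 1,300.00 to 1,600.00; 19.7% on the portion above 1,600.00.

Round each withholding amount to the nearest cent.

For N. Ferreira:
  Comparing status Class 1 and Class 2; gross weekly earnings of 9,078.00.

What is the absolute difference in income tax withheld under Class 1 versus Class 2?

Income Tax (Class 1): taxable = 9,078.00
  620.00 + 17% × (9,078.00 − 5,200.00) = 620.00 + 17% × 3,878.00 = 1,279.26
Income Tax (Class 2): taxable = 9,078.00
  110.90 + 19.7% × (9,078.00 − 1,600.00) = 110.90 + 19.7% × 7,478.00 = 1,584.07
Difference: |1,279.26 − 1,584.07| = 304.81 (higher under Class 2)

304.81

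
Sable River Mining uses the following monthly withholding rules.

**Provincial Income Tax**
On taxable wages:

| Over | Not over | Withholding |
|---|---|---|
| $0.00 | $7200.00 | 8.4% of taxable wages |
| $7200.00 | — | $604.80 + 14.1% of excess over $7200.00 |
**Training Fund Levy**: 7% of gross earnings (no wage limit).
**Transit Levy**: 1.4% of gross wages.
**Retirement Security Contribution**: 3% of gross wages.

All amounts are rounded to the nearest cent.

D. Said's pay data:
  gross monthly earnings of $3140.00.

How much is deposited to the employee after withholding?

Provincial Income Tax: taxable = $3140.00
  8.4% × $3140.00 = $263.76
Training Fund Levy: 7% × $3140.00 = $219.80
Transit Levy: 1.4% × $3140.00 = $43.96
Retirement Security Contribution: 3% × $3140.00 = $94.20
Total withheld: $263.76 + $219.80 + $43.96 + $94.20 = $621.72
Net pay: $3140.00 − $621.72 = $2518.28

$2518.28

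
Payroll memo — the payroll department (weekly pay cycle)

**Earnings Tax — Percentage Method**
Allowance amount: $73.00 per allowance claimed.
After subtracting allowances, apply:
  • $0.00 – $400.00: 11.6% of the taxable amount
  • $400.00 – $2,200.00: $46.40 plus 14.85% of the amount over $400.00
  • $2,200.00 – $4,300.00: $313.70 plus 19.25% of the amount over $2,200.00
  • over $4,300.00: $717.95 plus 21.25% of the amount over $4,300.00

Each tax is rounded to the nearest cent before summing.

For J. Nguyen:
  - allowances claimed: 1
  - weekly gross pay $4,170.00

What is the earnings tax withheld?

Earnings Tax: taxable = $4,170.00 − 1×$73.00 = $4,097.00
  $313.70 + 19.25% × ($4,097.00 − $2,200.00) = $313.70 + 19.25% × $1,897.00 = $678.87

$678.87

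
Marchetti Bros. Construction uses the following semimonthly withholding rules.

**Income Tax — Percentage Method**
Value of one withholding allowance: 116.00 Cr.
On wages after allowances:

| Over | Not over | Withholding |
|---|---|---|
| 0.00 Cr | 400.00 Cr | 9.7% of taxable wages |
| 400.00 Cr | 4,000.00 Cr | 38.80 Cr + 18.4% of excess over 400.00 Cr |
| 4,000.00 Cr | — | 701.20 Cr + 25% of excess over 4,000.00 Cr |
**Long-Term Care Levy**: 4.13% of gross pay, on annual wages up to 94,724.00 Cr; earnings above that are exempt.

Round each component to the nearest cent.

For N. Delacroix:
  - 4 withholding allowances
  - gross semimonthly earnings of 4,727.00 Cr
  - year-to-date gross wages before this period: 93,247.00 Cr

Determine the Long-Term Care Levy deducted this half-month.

61.00 Cr

Long-Term Care Levy: cap 94,724.00 Cr − YTD 93,247.00 Cr = 1,477.00 Cr subject; 4.13% × 1,477.00 Cr = 61.00 Cr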